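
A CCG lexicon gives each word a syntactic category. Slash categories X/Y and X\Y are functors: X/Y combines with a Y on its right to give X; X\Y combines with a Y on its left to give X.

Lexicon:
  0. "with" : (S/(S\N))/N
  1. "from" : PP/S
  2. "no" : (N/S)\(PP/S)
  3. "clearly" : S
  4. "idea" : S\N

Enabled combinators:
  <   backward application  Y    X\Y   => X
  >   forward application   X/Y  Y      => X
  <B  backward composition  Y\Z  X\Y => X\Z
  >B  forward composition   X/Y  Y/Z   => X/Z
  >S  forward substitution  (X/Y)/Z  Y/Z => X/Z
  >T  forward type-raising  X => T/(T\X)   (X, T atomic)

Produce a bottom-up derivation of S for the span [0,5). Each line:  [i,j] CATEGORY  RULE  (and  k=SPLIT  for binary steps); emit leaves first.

[0,5] S   >
  [0,4] S/(S\N)   >
    [0,1] "with" : (S/(S\N))/N
    [1,4] N   >
      [1,3] N/S   <
        [1,2] "from" : PP/S
        [2,3] "no" : (N/S)\(PP/S)
      [3,4] "clearly" : S
  [4,5] "idea" : S\N

[0,1] (S/(S\N))/N  lex  "with"
[1,2] PP/S  lex  "from"
[2,3] (N/S)\(PP/S)  lex  "no"
[1,3] N/S  <  k=2
[3,4] S  lex  "clearly"
[1,4] N  >  k=3
[0,4] S/(S\N)  >  k=1
[4,5] S\N  lex  "idea"
[0,5] S  >  k=4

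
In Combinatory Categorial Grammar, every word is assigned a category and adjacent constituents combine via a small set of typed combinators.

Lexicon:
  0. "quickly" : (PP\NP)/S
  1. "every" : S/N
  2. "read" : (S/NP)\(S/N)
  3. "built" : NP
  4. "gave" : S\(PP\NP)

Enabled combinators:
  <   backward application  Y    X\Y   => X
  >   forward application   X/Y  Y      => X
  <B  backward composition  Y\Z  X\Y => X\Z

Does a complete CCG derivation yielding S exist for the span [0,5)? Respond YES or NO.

YES

[0,5] S   <
  [0,4] PP\NP   >
    [0,1] "quickly" : (PP\NP)/S
    [1,4] S   >
      [1,3] S/NP   <
        [1,2] "every" : S/N
        [2,3] "read" : (S/NP)\(S/N)
      [3,4] "built" : NP
  [4,5] "gave" : S\(PP\NP)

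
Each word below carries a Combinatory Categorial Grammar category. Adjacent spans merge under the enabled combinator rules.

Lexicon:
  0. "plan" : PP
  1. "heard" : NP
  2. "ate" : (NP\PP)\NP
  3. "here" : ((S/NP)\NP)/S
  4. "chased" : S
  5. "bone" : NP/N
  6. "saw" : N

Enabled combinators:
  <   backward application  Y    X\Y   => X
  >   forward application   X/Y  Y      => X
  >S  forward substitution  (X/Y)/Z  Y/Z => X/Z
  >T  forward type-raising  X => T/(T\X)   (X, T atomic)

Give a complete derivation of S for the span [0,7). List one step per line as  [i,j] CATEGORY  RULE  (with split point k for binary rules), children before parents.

[0,1] PP  lex  "plan"
[0,1] NP/(NP\PP)  >T
[1,2] NP  lex  "heard"
[2,3] (NP\PP)\NP  lex  "ate"
[1,3] NP\PP  <  k=2
[0,3] NP  >  k=1
[3,4] ((S/NP)\NP)/S  lex  "here"
[4,5] S  lex  "chased"
[3,5] (S/NP)\NP  >  k=4
[0,5] S/NP  <  k=3
[5,6] NP/N  lex  "bone"
[6,7] N  lex  "saw"
[5,7] NP  >  k=6
[0,7] S  >  k=5

[0,7] S   >
  [0,5] S/NP   <
    [0,3] NP   >
      [0,1] NP/(NP\PP)   >T
        [0,1] "plan" : PP
      [1,3] NP\PP   <
        [1,2] "heard" : NP
        [2,3] "ate" : (NP\PP)\NP
    [3,5] (S/NP)\NP   >
      [3,4] "here" : ((S/NP)\NP)/S
      [4,5] "chased" : S
  [5,7] NP   >
    [5,6] "bone" : NP/N
    [6,7] "saw" : N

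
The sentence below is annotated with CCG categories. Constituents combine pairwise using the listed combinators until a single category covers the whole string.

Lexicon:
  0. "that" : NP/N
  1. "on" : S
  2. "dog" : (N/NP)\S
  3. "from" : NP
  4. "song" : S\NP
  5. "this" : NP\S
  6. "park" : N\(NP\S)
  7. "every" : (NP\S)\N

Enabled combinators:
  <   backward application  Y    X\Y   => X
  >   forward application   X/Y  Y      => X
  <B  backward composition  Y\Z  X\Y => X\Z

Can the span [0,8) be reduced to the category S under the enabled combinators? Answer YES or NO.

NO

NP/N S (N/NP)\S NP S\NP NP\S N\(NP\S) (NP\S)\N
CKY chart[0,8] = {NP}; S ∉ chart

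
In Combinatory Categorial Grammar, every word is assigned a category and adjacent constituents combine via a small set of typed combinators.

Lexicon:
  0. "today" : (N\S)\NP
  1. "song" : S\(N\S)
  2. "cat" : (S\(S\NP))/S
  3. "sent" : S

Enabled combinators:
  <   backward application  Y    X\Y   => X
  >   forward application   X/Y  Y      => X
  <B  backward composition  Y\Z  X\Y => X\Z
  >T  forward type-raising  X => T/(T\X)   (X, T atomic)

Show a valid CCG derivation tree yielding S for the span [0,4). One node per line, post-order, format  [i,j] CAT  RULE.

[0,4] S   <
  [0,2] S\NP   <B
    [0,1] "today" : (N\S)\NP
    [1,2] "song" : S\(N\S)
  [2,4] S\(S\NP)   >
    [2,3] "cat" : (S\(S\NP))/S
    [3,4] "sent" : S

[0,1] (N\S)\NP  lex  "today"
[1,2] S\(N\S)  lex  "song"
[0,2] S\NP  <B  k=1
[2,3] (S\(S\NP))/S  lex  "cat"
[3,4] S  lex  "sent"
[2,4] S\(S\NP)  >  k=3
[0,4] S  <  k=2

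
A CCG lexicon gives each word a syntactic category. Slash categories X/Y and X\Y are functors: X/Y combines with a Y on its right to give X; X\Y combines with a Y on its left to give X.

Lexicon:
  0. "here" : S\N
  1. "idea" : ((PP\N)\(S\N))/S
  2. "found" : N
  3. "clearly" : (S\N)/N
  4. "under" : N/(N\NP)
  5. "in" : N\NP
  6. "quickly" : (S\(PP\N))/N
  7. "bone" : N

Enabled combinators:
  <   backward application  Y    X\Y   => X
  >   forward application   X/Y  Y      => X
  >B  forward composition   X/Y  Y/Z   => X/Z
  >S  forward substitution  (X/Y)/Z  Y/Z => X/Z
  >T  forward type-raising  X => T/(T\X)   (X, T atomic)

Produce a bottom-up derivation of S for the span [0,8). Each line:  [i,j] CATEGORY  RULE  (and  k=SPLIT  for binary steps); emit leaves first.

[0,8] S   <
  [0,6] PP\N   <
    [0,1] "here" : S\N
    [1,6] (PP\N)\(S\N)   >
      [1,2] "idea" : ((PP\N)\(S\N))/S
      [2,6] S   >
        [2,3] S/(S\N)   >T
          [2,3] "found" : N
        [3,6] S\N   >
          [3,4] "clearly" : (S\N)/N
          [4,6] N   >
            [4,5] "under" : N/(N\NP)
            [5,6] "in" : N\NP
  [6,8] S\(PP\N)   >
    [6,7] "quickly" : (S\(PP\N))/N
    [7,8] "bone" : N

[0,1] S\N  lex  "here"
[1,2] ((PP\N)\(S\N))/S  lex  "idea"
[2,3] N  lex  "found"
[2,3] S/(S\N)  >T
[3,4] (S\N)/N  lex  "clearly"
[4,5] N/(N\NP)  lex  "under"
[5,6] N\NP  lex  "in"
[4,6] N  >  k=5
[3,6] S\N  >  k=4
[2,6] S  >  k=3
[1,6] (PP\N)\(S\N)  >  k=2
[0,6] PP\N  <  k=1
[6,7] (S\(PP\N))/N  lex  "quickly"
[7,8] N  lex  "bone"
[6,8] S\(PP\N)  >  k=7
[0,8] S  <  k=6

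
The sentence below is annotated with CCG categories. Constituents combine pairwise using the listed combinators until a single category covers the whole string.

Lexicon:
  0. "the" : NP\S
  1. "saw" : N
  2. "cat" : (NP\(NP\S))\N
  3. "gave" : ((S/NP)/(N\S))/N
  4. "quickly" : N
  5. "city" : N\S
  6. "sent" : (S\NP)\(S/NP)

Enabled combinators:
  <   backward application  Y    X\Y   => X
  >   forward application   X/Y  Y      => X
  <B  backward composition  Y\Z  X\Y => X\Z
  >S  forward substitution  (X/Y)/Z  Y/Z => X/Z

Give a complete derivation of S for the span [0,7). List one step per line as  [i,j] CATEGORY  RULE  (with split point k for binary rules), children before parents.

[0,7] S   <
  [0,3] NP   <
    [0,1] "the" : NP\S
    [1,3] NP\(NP\S)   <
      [1,2] "saw" : N
      [2,3] "cat" : (NP\(NP\S))\N
  [3,7] S\NP   <
    [3,6] S/NP   >
      [3,5] (S/NP)/(N\S)   >
        [3,4] "gave" : ((S/NP)/(N\S))/N
        [4,5] "quickly" : N
      [5,6] "city" : N\S
    [6,7] "sent" : (S\NP)\(S/NP)

[0,1] NP\S  lex  "the"
[1,2] N  lex  "saw"
[2,3] (NP\(NP\S))\N  lex  "cat"
[1,3] NP\(NP\S)  <  k=2
[0,3] NP  <  k=1
[3,4] ((S/NP)/(N\S))/N  lex  "gave"
[4,5] N  lex  "quickly"
[3,5] (S/NP)/(N\S)  >  k=4
[5,6] N\S  lex  "city"
[3,6] S/NP  >  k=5
[6,7] (S\NP)\(S/NP)  lex  "sent"
[3,7] S\NP  <  k=6
[0,7] S  <  k=3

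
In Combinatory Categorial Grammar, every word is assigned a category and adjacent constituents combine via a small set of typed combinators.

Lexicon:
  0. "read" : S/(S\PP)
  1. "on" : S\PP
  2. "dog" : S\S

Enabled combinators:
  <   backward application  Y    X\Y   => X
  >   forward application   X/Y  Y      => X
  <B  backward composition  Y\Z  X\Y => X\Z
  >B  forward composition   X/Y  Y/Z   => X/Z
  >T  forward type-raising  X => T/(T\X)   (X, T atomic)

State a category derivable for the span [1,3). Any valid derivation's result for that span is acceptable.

S\PP

[0,3] S   >
  [0,1] "read" : S/(S\PP)
  [1,3] S\PP   <B
    [1,2] "on" : S\PP
    [2,3] "dog" : S\S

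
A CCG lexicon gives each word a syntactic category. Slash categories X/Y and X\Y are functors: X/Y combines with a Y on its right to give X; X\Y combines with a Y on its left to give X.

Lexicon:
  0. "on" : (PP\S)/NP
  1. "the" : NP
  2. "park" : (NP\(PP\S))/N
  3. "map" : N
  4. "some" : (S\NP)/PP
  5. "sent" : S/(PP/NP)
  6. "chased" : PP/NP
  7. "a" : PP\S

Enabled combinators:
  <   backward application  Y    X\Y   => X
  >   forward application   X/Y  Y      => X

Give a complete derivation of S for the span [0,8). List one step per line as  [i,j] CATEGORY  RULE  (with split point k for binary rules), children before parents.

[0,8] S   <
  [0,4] NP   <
    [0,2] PP\S   >
      [0,1] "on" : (PP\S)/NP
      [1,2] "the" : NP
    [2,4] NP\(PP\S)   >
      [2,3] "park" : (NP\(PP\S))/N
      [3,4] "map" : N
  [4,8] S\NP   >
    [4,5] "some" : (S\NP)/PP
    [5,8] PP   <
      [5,7] S   >
        [5,6] "sent" : S/(PP/NP)
        [6,7] "chased" : PP/NP
      [7,8] "a" : PP\S

[0,1] (PP\S)/NP  lex  "on"
[1,2] NP  lex  "the"
[0,2] PP\S  >  k=1
[2,3] (NP\(PP\S))/N  lex  "park"
[3,4] N  lex  "map"
[2,4] NP\(PP\S)  >  k=3
[0,4] NP  <  k=2
[4,5] (S\NP)/PP  lex  "some"
[5,6] S/(PP/NP)  lex  "sent"
[6,7] PP/NP  lex  "chased"
[5,7] S  >  k=6
[7,8] PP\S  lex  "a"
[5,8] PP  <  k=7
[4,8] S\NP  >  k=5
[0,8] S  <  k=4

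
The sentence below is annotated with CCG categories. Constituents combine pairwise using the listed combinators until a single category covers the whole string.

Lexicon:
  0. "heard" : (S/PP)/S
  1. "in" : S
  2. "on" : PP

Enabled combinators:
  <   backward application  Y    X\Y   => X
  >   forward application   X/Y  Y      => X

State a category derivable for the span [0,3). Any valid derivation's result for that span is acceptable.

S

[0,3] S   >
  [0,2] S/PP   >
    [0,1] "heard" : (S/PP)/S
    [1,2] "in" : S
  [2,3] "on" : PP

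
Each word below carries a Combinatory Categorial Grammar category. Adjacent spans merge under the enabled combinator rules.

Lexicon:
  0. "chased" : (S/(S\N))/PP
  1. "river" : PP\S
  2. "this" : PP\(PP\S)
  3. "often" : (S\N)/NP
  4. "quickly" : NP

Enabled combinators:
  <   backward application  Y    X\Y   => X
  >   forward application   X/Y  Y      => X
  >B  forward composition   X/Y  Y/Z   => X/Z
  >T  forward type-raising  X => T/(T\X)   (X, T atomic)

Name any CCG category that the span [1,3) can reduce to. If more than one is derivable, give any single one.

[0,5] S   >
  [0,3] S/(S\N)   >
    [0,1] "chased" : (S/(S\N))/PP
    [1,3] PP   <
      [1,2] "river" : PP\S
      [2,3] "this" : PP\(PP\S)
  [3,5] S\N   >
    [3,4] "often" : (S\N)/NP
    [4,5] "quickly" : NP

PP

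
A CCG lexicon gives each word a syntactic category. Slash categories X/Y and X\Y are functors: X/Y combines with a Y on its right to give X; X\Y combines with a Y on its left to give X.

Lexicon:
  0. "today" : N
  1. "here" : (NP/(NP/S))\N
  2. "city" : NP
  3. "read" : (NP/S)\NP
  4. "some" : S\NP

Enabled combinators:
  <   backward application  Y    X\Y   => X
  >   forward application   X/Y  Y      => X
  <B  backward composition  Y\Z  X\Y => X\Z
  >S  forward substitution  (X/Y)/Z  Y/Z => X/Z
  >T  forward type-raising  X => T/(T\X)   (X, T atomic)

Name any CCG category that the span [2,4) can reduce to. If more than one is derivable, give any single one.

NP/S

[0,5] S   <
  [0,4] NP   >
    [0,2] NP/(NP/S)   <
      [0,1] "today" : N
      [1,2] "here" : (NP/(NP/S))\N
    [2,4] NP/S   <
      [2,3] "city" : NP
      [3,4] "read" : (NP/S)\NP
  [4,5] "some" : S\NP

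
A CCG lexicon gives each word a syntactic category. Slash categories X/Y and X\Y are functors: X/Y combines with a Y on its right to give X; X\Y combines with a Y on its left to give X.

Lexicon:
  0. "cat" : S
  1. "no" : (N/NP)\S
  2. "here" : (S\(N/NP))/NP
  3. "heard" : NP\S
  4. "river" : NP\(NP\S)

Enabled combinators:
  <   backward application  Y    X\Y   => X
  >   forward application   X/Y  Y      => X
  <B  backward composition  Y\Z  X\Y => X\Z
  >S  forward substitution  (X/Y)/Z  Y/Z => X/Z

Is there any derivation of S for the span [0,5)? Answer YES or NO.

YES

[0,5] S   <
  [0,2] N/NP   <
    [0,1] "cat" : S
    [1,2] "no" : (N/NP)\S
  [2,5] S\(N/NP)   >
    [2,3] "here" : (S\(N/NP))/NP
    [3,5] NP   <
      [3,4] "heard" : NP\S
      [4,5] "river" : NP\(NP\S)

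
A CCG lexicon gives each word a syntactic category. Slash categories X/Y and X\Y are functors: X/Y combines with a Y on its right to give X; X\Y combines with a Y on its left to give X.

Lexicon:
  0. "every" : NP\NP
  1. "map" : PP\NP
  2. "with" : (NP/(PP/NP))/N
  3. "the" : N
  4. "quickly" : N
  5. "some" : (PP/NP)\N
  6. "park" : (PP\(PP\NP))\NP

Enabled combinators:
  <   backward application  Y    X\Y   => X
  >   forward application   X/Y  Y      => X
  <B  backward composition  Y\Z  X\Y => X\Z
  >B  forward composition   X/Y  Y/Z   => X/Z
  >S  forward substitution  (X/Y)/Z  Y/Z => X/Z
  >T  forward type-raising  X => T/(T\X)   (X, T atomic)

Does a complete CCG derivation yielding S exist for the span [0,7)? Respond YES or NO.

NP\NP PP\NP (NP/(PP/NP))/N N N (PP/NP)\N (PP\(PP\NP))\NP
CKY chart[0,7] = {N/(N\PP), NP/(NP\PP), PP, PP/(PP\PP), S/(S\PP)}; S ∉ chart

NO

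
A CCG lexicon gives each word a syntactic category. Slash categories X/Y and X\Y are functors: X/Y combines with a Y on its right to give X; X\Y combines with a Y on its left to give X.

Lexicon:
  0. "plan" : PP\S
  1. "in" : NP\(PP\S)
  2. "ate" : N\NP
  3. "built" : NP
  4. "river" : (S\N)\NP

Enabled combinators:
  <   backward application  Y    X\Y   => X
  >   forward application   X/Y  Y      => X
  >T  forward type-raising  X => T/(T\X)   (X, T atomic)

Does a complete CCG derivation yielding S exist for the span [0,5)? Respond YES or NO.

[0,5] S   <
  [0,3] N   <
    [0,2] NP   <
      [0,1] "plan" : PP\S
      [1,2] "in" : NP\(PP\S)
    [2,3] "ate" : N\NP
  [3,5] S\N   <
    [3,4] "built" : NP
    [4,5] "river" : (S\N)\NP

YES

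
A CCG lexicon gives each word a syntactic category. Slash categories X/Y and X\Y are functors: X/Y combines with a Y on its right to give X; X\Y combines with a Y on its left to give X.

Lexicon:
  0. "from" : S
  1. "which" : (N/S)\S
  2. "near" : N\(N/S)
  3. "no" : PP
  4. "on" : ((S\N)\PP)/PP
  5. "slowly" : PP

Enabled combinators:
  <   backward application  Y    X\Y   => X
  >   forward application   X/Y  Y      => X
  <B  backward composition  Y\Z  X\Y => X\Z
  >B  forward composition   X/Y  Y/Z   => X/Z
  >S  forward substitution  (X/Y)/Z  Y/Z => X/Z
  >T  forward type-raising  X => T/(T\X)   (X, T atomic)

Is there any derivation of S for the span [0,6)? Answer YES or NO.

YES

[0,6] S   <
  [0,3] N   >
    [0,1] N/(N\S)   >T
      [0,1] "from" : S
    [1,3] N\S   <B
      [1,2] "which" : (N/S)\S
      [2,3] "near" : N\(N/S)
  [3,6] S\N   <
    [3,4] "no" : PP
    [4,6] (S\N)\PP   >
      [4,5] "on" : ((S\N)\PP)/PP
      [5,6] "slowly" : PP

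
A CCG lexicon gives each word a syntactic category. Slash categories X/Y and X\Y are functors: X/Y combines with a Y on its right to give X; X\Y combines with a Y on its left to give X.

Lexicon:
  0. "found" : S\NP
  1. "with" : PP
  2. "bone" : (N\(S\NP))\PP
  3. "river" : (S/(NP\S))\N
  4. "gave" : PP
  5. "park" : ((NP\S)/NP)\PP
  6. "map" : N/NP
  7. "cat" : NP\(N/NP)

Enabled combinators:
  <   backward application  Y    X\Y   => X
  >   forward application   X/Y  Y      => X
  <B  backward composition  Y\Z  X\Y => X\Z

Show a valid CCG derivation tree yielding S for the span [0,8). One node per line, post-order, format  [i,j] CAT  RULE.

[0,1] S\NP  lex  "found"
[1,2] PP  lex  "with"
[2,3] (N\(S\NP))\PP  lex  "bone"
[1,3] N\(S\NP)  <  k=2
[0,3] N  <  k=1
[3,4] (S/(NP\S))\N  lex  "river"
[0,4] S/(NP\S)  <  k=3
[4,5] PP  lex  "gave"
[5,6] ((NP\S)/NP)\PP  lex  "park"
[4,6] (NP\S)/NP  <  k=5
[6,7] N/NP  lex  "map"
[7,8] NP\(N/NP)  lex  "cat"
[6,8] NP  <  k=7
[4,8] NP\S  >  k=6
[0,8] S  >  k=4

[0,8] S   >
  [0,4] S/(NP\S)   <
    [0,3] N   <
      [0,1] "found" : S\NP
      [1,3] N\(S\NP)   <
        [1,2] "with" : PP
        [2,3] "bone" : (N\(S\NP))\PP
    [3,4] "river" : (S/(NP\S))\N
  [4,8] NP\S   >
    [4,6] (NP\S)/NP   <
      [4,5] "gave" : PP
      [5,6] "park" : ((NP\S)/NP)\PP
    [6,8] NP   <
      [6,7] "map" : N/NP
      [7,8] "cat" : NP\(N/NP)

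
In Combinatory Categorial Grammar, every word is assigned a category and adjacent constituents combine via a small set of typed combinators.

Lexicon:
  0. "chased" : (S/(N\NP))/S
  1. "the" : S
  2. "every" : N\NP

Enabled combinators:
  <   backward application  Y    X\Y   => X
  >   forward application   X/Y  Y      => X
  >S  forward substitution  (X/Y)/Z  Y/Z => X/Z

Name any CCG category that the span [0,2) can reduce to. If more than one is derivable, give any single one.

S/(N\NP)

[0,3] S   >
  [0,2] S/(N\NP)   >
    [0,1] "chased" : (S/(N\NP))/S
    [1,2] "the" : S
  [2,3] "every" : N\NP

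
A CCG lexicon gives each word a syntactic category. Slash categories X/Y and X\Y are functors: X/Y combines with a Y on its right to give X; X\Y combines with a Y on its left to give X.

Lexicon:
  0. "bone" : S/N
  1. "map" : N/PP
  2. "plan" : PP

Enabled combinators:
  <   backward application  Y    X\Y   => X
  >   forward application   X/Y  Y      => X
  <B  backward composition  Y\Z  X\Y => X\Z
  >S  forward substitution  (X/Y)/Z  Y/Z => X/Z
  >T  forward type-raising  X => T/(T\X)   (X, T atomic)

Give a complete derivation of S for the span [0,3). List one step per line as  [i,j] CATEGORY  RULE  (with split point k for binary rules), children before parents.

[0,1] S/N  lex  "bone"
[1,2] N/PP  lex  "map"
[2,3] PP  lex  "plan"
[1,3] N  >  k=2
[0,3] S  >  k=1

[0,3] S   >
  [0,1] "bone" : S/N
  [1,3] N   >
    [1,2] "map" : N/PP
    [2,3] "plan" : PP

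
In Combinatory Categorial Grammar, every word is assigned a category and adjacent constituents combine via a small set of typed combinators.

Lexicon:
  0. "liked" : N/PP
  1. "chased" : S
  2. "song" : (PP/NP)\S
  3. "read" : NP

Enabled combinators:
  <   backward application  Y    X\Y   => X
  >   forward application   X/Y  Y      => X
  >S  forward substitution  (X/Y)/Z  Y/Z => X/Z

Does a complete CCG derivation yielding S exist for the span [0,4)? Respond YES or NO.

N/PP S (PP/NP)\S NP
CKY chart[0,4] = {N}; S ∉ chart

NO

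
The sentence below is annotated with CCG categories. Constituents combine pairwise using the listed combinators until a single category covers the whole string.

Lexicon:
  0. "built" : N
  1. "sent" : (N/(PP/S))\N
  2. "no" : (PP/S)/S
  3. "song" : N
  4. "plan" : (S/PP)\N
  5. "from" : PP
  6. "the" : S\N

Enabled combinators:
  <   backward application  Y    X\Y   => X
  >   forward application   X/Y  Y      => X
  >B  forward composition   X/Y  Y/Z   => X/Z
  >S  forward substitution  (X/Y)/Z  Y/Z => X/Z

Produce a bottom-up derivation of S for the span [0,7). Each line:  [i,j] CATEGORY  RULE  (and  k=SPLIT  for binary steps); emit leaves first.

[0,1] N  lex  "built"
[1,2] (N/(PP/S))\N  lex  "sent"
[0,2] N/(PP/S)  <  k=1
[2,3] (PP/S)/S  lex  "no"
[0,3] N/S  >B  k=2
[3,4] N  lex  "song"
[4,5] (S/PP)\N  lex  "plan"
[3,5] S/PP  <  k=4
[5,6] PP  lex  "from"
[3,6] S  >  k=5
[0,6] N  >  k=3
[6,7] S\N  lex  "the"
[0,7] S  <  k=6

[0,7] S   <
  [0,6] N   >
    [0,3] N/S   >B
      [0,2] N/(PP/S)   <
        [0,1] "built" : N
        [1,2] "sent" : (N/(PP/S))\N
      [2,3] "no" : (PP/S)/S
    [3,6] S   >
      [3,5] S/PP   <
        [3,4] "song" : N
        [4,5] "plan" : (S/PP)\N
      [5,6] "from" : PP
  [6,7] "the" : S\N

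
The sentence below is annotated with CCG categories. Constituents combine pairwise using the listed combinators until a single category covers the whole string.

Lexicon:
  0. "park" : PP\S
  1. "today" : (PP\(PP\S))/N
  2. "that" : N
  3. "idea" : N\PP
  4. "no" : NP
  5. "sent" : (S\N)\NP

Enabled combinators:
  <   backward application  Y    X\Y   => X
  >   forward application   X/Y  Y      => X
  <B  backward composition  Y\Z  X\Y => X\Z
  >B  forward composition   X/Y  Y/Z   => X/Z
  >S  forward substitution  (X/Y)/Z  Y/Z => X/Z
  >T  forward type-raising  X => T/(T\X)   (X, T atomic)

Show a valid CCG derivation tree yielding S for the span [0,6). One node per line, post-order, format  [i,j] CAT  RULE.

[0,1] PP\S  lex  "park"
[1,2] (PP\(PP\S))/N  lex  "today"
[2,3] N  lex  "that"
[1,3] PP\(PP\S)  >  k=2
[0,3] PP  <  k=1
[3,4] N\PP  lex  "idea"
[0,4] N  <  k=3
[4,5] NP  lex  "no"
[5,6] (S\N)\NP  lex  "sent"
[4,6] S\N  <  k=5
[0,6] S  <  k=4

[0,6] S   <
  [0,4] N   <
    [0,3] PP   <
      [0,1] "park" : PP\S
      [1,3] PP\(PP\S)   >
        [1,2] "today" : (PP\(PP\S))/N
        [2,3] "that" : N
    [3,4] "idea" : N\PP
  [4,6] S\N   <
    [4,5] "no" : NP
    [5,6] "sent" : (S\N)\NP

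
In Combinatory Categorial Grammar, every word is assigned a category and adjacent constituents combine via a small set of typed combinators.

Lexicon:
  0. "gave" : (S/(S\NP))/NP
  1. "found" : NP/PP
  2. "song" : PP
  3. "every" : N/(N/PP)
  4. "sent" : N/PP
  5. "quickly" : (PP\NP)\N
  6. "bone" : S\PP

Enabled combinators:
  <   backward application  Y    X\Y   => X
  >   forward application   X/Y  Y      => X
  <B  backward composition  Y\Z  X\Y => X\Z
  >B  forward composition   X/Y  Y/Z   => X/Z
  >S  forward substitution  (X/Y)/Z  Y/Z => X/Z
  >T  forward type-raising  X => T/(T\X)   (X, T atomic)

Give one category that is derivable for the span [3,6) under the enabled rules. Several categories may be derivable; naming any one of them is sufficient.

PP\NP

[0,7] S   >
  [0,3] S/(S\NP)   >
    [0,1] "gave" : (S/(S\NP))/NP
    [1,3] NP   >
      [1,2] "found" : NP/PP
      [2,3] "song" : PP
  [3,7] S\NP   <B
    [3,6] PP\NP   <
      [3,5] N   >
        [3,4] "every" : N/(N/PP)
        [4,5] "sent" : N/PP
      [5,6] "quickly" : (PP\NP)\N
    [6,7] "bone" : S\PP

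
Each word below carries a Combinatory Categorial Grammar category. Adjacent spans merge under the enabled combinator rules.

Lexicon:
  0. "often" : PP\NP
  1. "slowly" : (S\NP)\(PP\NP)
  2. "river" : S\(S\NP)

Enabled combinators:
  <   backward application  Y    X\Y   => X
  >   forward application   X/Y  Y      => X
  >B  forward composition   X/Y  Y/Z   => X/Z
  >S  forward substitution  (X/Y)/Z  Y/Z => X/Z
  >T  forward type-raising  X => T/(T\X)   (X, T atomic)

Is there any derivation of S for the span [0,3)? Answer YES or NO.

YES

[0,3] S   <
  [0,2] S\NP   <
    [0,1] "often" : PP\NP
    [1,2] "slowly" : (S\NP)\(PP\NP)
  [2,3] "river" : S\(S\NP)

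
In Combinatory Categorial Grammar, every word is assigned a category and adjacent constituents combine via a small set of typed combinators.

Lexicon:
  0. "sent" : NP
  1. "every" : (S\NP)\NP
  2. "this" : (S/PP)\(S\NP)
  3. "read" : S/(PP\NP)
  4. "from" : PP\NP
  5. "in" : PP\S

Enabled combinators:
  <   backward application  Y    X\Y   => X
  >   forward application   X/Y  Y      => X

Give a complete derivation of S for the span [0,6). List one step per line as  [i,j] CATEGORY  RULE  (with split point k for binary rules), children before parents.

[0,1] NP  lex  "sent"
[1,2] (S\NP)\NP  lex  "every"
[0,2] S\NP  <  k=1
[2,3] (S/PP)\(S\NP)  lex  "this"
[0,3] S/PP  <  k=2
[3,4] S/(PP\NP)  lex  "read"
[4,5] PP\NP  lex  "from"
[3,5] S  >  k=4
[5,6] PP\S  lex  "in"
[3,6] PP  <  k=5
[0,6] S  >  k=3

[0,6] S   >
  [0,3] S/PP   <
    [0,2] S\NP   <
      [0,1] "sent" : NP
      [1,2] "every" : (S\NP)\NP
    [2,3] "this" : (S/PP)\(S\NP)
  [3,6] PP   <
    [3,5] S   >
      [3,4] "read" : S/(PP\NP)
      [4,5] "from" : PP\NP
    [5,6] "in" : PP\S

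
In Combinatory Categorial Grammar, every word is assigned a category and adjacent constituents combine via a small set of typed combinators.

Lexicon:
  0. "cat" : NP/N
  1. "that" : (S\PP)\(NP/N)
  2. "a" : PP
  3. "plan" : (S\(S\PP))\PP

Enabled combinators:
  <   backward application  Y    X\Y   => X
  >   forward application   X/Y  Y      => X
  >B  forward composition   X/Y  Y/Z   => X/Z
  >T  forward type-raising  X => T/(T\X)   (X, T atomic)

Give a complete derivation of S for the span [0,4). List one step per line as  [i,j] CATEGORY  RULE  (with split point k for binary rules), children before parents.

[0,4] S   <
  [0,2] S\PP   <
    [0,1] "cat" : NP/N
    [1,2] "that" : (S\PP)\(NP/N)
  [2,4] S\(S\PP)   <
    [2,3] "a" : PP
    [3,4] "plan" : (S\(S\PP))\PP

[0,1] NP/N  lex  "cat"
[1,2] (S\PP)\(NP/N)  lex  "that"
[0,2] S\PP  <  k=1
[2,3] PP  lex  "a"
[3,4] (S\(S\PP))\PP  lex  "plan"
[2,4] S\(S\PP)  <  k=3
[0,4] S  <  k=2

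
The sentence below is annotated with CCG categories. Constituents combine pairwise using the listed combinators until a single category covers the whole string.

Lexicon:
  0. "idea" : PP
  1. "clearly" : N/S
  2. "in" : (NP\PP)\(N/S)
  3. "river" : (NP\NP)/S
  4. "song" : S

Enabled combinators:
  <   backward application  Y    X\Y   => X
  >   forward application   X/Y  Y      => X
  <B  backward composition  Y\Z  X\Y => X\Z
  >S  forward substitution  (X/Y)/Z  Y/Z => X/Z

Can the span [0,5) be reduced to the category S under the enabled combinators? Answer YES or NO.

PP N/S (NP\PP)\(N/S) (NP\NP)/S S
CKY chart[0,5] = {NP}; S ∉ chart

NO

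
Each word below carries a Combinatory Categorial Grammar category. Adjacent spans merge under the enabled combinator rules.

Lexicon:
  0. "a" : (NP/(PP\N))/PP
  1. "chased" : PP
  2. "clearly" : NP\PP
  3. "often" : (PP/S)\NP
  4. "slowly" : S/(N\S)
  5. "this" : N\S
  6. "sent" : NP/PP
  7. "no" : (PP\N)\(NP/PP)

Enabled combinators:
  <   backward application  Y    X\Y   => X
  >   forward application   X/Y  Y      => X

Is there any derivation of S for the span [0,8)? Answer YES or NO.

NO

(NP/(PP\N))/PP PP NP\PP (PP/S)\NP S/(N\S) N\S NP/PP (PP\N)\(NP/PP)
CKY chart[0,8] = {NP}; S ∉ chart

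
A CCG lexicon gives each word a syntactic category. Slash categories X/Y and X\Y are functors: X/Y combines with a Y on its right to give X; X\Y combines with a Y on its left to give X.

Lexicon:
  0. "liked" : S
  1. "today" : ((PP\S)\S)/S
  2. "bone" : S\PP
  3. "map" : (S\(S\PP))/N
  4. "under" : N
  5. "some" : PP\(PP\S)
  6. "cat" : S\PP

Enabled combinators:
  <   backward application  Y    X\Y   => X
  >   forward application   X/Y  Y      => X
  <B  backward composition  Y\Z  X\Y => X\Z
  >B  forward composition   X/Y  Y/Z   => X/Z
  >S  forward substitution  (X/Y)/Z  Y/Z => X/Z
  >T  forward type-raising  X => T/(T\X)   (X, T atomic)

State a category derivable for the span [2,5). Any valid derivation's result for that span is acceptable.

S

[0,7] S   <
  [0,6] PP   <
    [0,5] PP\S   <
      [0,1] "liked" : S
      [1,5] (PP\S)\S   >
        [1,2] "today" : ((PP\S)\S)/S
        [2,5] S   <
          [2,3] "bone" : S\PP
          [3,5] S\(S\PP)   >
            [3,4] "map" : (S\(S\PP))/N
            [4,5] "under" : N
    [5,6] "some" : PP\(PP\S)
  [6,7] "cat" : S\PP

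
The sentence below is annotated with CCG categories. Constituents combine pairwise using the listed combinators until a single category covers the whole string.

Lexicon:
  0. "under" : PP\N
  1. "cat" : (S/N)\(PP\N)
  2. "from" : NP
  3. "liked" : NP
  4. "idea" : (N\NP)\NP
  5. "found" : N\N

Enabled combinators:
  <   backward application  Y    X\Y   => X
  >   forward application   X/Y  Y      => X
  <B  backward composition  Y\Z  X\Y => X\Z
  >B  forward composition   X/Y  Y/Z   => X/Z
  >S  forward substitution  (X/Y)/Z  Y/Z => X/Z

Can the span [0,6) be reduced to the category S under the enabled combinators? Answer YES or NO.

YES

[0,6] S   >
  [0,2] S/N   <
    [0,1] "under" : PP\N
    [1,2] "cat" : (S/N)\(PP\N)
  [2,6] N   <
    [2,3] "from" : NP
    [3,6] N\NP   <B
      [3,5] N\NP   <
        [3,4] "liked" : NP
        [4,5] "idea" : (N\NP)\NP
      [5,6] "found" : N\N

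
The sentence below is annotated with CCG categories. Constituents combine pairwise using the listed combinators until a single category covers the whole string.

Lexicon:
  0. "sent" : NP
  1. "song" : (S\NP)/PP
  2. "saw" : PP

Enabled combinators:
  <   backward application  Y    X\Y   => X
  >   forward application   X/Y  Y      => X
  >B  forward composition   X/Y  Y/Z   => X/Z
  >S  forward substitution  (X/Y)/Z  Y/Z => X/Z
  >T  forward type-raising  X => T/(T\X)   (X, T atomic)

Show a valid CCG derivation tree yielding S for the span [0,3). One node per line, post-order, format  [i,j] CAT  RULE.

[0,3] S   >
  [0,1] S/(S\NP)   >T
    [0,1] "sent" : NP
  [1,3] S\NP   >
    [1,2] "song" : (S\NP)/PP
    [2,3] "saw" : PP

[0,1] NP  lex  "sent"
[0,1] S/(S\NP)  >T
[1,2] (S\NP)/PP  lex  "song"
[2,3] PP  lex  "saw"
[1,3] S\NP  >  k=2
[0,3] S  >  k=1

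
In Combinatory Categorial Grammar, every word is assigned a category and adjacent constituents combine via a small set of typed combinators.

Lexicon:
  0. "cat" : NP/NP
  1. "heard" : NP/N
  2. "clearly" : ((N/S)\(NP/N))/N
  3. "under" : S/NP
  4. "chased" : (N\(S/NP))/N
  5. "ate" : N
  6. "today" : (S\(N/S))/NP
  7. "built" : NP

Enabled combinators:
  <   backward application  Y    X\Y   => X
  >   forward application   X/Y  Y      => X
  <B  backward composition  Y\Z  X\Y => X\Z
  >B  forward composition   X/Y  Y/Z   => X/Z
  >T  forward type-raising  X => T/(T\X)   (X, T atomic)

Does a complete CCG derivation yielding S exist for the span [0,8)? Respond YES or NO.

YES

[0,8] S   <
  [0,6] N/S   <
    [0,2] NP/N   >B
      [0,1] "cat" : NP/NP
      [1,2] "heard" : NP/N
    [2,6] (N/S)\(NP/N)   >
      [2,3] "clearly" : ((N/S)\(NP/N))/N
      [3,6] N   <
        [3,4] "under" : S/NP
        [4,6] N\(S/NP)   >
          [4,5] "chased" : (N\(S/NP))/N
          [5,6] "ate" : N
  [6,8] S\(N/S)   >
    [6,7] "today" : (S\(N/S))/NP
    [7,8] "built" : NP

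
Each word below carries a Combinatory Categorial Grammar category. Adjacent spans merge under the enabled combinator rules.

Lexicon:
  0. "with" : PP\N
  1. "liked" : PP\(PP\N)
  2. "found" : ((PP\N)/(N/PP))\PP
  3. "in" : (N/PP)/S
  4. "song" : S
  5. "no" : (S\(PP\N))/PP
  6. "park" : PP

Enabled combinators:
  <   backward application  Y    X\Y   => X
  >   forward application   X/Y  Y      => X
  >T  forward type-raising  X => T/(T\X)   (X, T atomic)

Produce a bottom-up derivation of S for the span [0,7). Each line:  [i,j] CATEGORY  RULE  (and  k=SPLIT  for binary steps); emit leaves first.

[0,1] PP\N  lex  "with"
[1,2] PP\(PP\N)  lex  "liked"
[0,2] PP  <  k=1
[2,3] ((PP\N)/(N/PP))\PP  lex  "found"
[0,3] (PP\N)/(N/PP)  <  k=2
[3,4] (N/PP)/S  lex  "in"
[4,5] S  lex  "song"
[3,5] N/PP  >  k=4
[0,5] PP\N  >  k=3
[5,6] (S\(PP\N))/PP  lex  "no"
[6,7] PP  lex  "park"
[5,7] S\(PP\N)  >  k=6
[0,7] S  <  k=5

[0,7] S   <
  [0,5] PP\N   >
    [0,3] (PP\N)/(N/PP)   <
      [0,2] PP   <
        [0,1] "with" : PP\N
        [1,2] "liked" : PP\(PP\N)
      [2,3] "found" : ((PP\N)/(N/PP))\PP
    [3,5] N/PP   >
      [3,4] "in" : (N/PP)/S
      [4,5] "song" : S
  [5,7] S\(PP\N)   >
    [5,6] "no" : (S\(PP\N))/PP
    [6,7] "park" : PP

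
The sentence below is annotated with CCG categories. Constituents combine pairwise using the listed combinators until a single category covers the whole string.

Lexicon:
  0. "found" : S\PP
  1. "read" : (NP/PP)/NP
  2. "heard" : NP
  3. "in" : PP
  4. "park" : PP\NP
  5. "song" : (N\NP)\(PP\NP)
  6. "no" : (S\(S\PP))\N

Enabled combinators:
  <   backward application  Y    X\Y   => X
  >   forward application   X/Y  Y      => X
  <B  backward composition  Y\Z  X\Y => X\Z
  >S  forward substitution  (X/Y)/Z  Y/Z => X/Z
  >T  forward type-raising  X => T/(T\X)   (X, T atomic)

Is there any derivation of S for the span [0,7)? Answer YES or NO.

[0,7] S   <
  [0,1] "found" : S\PP
  [1,7] S\(S\PP)   <
    [1,6] N   <
      [1,4] NP   >
        [1,3] NP/PP   >
          [1,2] "read" : (NP/PP)/NP
          [2,3] "heard" : NP
        [3,4] "in" : PP
      [4,6] N\NP   <
        [4,5] "park" : PP\NP
        [5,6] "song" : (N\NP)\(PP\NP)
    [6,7] "no" : (S\(S\PP))\N

YES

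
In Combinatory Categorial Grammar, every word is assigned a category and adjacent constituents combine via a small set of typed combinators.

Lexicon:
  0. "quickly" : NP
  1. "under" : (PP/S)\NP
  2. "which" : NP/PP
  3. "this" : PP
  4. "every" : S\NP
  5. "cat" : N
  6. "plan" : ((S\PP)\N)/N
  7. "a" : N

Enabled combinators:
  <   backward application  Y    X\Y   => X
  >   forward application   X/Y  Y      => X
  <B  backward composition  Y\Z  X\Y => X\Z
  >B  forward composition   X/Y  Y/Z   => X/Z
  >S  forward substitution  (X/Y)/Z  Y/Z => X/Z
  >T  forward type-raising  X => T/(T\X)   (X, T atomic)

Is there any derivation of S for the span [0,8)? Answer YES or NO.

[0,8] S   <
  [0,5] PP   >
    [0,2] PP/S   <
      [0,1] "quickly" : NP
      [1,2] "under" : (PP/S)\NP
    [2,5] S   <
      [2,4] NP   >
        [2,3] "which" : NP/PP
        [3,4] "this" : PP
      [4,5] "every" : S\NP
  [5,8] S\PP   <
    [5,6] "cat" : N
    [6,8] (S\PP)\N   >
      [6,7] "plan" : ((S\PP)\N)/N
      [7,8] "a" : N

YES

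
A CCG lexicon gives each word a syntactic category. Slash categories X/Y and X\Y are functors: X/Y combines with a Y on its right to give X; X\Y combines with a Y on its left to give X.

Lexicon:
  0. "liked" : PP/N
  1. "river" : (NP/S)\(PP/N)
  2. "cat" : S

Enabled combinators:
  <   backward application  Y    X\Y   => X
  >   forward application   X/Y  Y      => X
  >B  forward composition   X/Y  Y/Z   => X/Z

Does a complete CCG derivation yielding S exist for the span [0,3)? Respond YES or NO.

NO

PP/N (NP/S)\(PP/N) S
CKY chart[0,3] = {NP}; S ∉ chart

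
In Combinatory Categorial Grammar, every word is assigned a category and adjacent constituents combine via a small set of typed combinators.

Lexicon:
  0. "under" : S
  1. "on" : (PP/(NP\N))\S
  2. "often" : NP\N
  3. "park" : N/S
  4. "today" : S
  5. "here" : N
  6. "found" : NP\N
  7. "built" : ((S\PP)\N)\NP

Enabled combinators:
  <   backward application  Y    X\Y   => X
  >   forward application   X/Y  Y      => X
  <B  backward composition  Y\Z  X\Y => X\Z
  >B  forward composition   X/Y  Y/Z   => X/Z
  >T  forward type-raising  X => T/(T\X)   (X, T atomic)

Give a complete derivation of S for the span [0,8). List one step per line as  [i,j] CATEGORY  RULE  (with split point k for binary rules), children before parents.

[0,1] S  lex  "under"
[1,2] (PP/(NP\N))\S  lex  "on"
[0,2] PP/(NP\N)  <  k=1
[2,3] NP\N  lex  "often"
[0,3] PP  >  k=2
[3,4] N/S  lex  "park"
[4,5] S  lex  "today"
[3,5] N  >  k=4
[5,6] N  lex  "here"
[6,7] NP\N  lex  "found"
[5,7] NP  <  k=6
[7,8] ((S\PP)\N)\NP  lex  "built"
[5,8] (S\PP)\N  <  k=7
[3,8] S\PP  <  k=5
[0,8] S  <  k=3

[0,8] S   <
  [0,3] PP   >
    [0,2] PP/(NP\N)   <
      [0,1] "under" : S
      [1,2] "on" : (PP/(NP\N))\S
    [2,3] "often" : NP\N
  [3,8] S\PP   <
    [3,5] N   >
      [3,4] "park" : N/S
      [4,5] "today" : S
    [5,8] (S\PP)\N   <
      [5,7] NP   <
        [5,6] "here" : N
        [6,7] "found" : NP\N
      [7,8] "built" : ((S\PP)\N)\NP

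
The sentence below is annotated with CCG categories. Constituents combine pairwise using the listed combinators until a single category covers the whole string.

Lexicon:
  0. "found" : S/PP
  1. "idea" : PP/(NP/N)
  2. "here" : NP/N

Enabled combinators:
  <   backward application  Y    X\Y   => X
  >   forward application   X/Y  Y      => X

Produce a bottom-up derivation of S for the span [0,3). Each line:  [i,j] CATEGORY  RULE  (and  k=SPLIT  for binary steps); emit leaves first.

[0,1] S/PP  lex  "found"
[1,2] PP/(NP/N)  lex  "idea"
[2,3] NP/N  lex  "here"
[1,3] PP  >  k=2
[0,3] S  >  k=1

[0,3] S   >
  [0,1] "found" : S/PP
  [1,3] PP   >
    [1,2] "idea" : PP/(NP/N)
    [2,3] "here" : NP/N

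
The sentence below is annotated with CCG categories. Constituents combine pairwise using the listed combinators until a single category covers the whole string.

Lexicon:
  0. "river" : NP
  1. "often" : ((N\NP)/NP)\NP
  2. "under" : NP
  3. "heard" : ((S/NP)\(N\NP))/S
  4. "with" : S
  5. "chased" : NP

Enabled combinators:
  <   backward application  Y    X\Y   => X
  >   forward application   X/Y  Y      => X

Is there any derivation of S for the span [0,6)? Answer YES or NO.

[0,6] S   >
  [0,5] S/NP   <
    [0,3] N\NP   >
      [0,2] (N\NP)/NP   <
        [0,1] "river" : NP
        [1,2] "often" : ((N\NP)/NP)\NP
      [2,3] "under" : NP
    [3,5] (S/NP)\(N\NP)   >
      [3,4] "heard" : ((S/NP)\(N\NP))/S
      [4,5] "with" : S
  [5,6] "chased" : NP

YES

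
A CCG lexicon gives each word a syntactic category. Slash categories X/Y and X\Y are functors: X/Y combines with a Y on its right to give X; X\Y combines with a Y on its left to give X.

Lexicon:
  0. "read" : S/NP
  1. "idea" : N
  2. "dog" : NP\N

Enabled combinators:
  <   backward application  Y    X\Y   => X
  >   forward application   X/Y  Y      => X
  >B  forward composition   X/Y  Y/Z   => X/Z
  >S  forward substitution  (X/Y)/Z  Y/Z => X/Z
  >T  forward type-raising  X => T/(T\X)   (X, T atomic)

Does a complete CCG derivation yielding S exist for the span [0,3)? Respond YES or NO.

[0,3] S   >
  [0,1] "read" : S/NP
  [1,3] NP   <
    [1,2] "idea" : N
    [2,3] "dog" : NP\N

YES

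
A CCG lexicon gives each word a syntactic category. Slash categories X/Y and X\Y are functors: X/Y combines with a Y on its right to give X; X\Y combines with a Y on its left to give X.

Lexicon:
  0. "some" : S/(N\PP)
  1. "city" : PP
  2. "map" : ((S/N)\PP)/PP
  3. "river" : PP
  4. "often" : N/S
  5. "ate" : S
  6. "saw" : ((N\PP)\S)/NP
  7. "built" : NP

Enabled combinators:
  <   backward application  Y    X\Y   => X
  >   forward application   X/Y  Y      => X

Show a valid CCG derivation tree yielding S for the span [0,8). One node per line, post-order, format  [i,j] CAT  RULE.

[0,1] S/(N\PP)  lex  "some"
[1,2] PP  lex  "city"
[2,3] ((S/N)\PP)/PP  lex  "map"
[3,4] PP  lex  "river"
[2,4] (S/N)\PP  >  k=3
[1,4] S/N  <  k=2
[4,5] N/S  lex  "often"
[5,6] S  lex  "ate"
[4,6] N  >  k=5
[1,6] S  >  k=4
[6,7] ((N\PP)\S)/NP  lex  "saw"
[7,8] NP  lex  "built"
[6,8] (N\PP)\S  >  k=7
[1,8] N\PP  <  k=6
[0,8] S  >  k=1

[0,8] S   >
  [0,1] "some" : S/(N\PP)
  [1,8] N\PP   <
    [1,6] S   >
      [1,4] S/N   <
        [1,2] "city" : PP
        [2,4] (S/N)\PP   >
          [2,3] "map" : ((S/N)\PP)/PP
          [3,4] "river" : PP
      [4,6] N   >
        [4,5] "often" : N/S
        [5,6] "ate" : S
    [6,8] (N\PP)\S   >
      [6,7] "saw" : ((N\PP)\S)/NP
      [7,8] "built" : NP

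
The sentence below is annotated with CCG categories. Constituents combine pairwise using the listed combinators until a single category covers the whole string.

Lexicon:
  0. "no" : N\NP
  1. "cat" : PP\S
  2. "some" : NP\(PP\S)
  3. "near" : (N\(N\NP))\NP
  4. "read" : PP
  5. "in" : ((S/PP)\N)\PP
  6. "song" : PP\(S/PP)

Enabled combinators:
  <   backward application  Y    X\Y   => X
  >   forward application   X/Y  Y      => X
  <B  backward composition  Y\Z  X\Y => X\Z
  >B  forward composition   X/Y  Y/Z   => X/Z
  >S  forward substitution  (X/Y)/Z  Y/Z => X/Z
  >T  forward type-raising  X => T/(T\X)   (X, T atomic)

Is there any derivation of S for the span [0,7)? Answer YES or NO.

NO

N\NP PP\S NP\(PP\S) (N\(N\NP))\NP PP ((S/PP)\N)\PP PP\(S/PP)
CKY chart[0,7] = {N/(N\PP), NP/(NP\PP), PP, PP/(PP\PP), S/(S\PP)}; S ∉ chart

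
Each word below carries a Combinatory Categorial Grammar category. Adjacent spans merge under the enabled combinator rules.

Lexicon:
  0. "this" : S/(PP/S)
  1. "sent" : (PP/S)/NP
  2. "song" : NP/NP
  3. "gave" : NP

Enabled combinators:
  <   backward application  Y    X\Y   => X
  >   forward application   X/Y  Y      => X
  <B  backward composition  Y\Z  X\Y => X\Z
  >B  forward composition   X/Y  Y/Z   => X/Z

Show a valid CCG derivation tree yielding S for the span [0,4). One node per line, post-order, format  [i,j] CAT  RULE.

[0,4] S   >
  [0,3] S/NP   >B
    [0,2] S/NP   >B
      [0,1] "this" : S/(PP/S)
      [1,2] "sent" : (PP/S)/NP
    [2,3] "song" : NP/NP
  [3,4] "gave" : NP

[0,1] S/(PP/S)  lex  "this"
[1,2] (PP/S)/NP  lex  "sent"
[0,2] S/NP  >B  k=1
[2,3] NP/NP  lex  "song"
[0,3] S/NP  >B  k=2
[3,4] NP  lex  "gave"
[0,4] S  >  k=3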